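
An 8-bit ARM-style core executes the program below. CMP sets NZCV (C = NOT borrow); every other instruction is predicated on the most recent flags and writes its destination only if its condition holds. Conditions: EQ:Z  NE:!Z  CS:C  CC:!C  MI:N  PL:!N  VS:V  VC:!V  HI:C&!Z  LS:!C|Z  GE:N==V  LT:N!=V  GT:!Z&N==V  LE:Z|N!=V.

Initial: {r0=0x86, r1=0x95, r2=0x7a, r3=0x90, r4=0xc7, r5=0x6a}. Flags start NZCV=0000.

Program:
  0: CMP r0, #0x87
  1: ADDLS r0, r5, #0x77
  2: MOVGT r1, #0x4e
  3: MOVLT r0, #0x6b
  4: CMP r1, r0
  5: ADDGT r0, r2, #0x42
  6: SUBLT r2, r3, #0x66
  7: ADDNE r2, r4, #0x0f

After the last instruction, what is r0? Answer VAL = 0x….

VAL = 0x6b

0: ✓ CMP  NZCV=1000
1: ✓ ADDLS  r0←0xe1
2: · MOVGT
3: ✓ MOVLT  r0←0x6b
4: ✓ CMP  NZCV=0011
5: · ADDGT
6: ✓ SUBLT  r2←0x2a
7: ✓ ADDNE  r2←0xd6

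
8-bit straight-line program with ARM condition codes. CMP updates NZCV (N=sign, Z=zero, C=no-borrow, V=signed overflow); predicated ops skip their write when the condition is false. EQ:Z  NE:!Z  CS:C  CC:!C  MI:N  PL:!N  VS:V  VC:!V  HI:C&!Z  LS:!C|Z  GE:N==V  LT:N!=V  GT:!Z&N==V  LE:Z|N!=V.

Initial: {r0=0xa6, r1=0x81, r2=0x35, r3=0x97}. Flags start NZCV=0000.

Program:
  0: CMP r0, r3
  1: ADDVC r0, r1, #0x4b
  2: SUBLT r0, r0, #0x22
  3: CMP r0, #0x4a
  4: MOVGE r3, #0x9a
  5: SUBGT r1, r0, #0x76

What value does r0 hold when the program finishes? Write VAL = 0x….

VAL = 0xcc

0: ✓ CMP  NZCV=0010
1: ✓ ADDVC  r0←0xcc
2: · SUBLT
3: ✓ CMP  NZCV=1010
4: · MOVGE
5: · SUBGT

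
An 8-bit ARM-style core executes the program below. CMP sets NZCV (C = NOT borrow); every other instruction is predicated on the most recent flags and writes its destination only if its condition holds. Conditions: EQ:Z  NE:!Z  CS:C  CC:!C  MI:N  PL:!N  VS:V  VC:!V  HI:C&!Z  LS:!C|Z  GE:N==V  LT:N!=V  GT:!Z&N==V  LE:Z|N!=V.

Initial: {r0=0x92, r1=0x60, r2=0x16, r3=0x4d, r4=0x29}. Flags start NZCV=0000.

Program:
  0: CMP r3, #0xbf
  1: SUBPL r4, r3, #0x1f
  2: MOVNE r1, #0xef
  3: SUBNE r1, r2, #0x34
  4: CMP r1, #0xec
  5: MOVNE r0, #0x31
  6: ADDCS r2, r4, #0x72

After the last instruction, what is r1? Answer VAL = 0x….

[0] flags=1001 → (cmp)
[1] flags=1001 PL?F → skip
[2] flags=1001 NE?T → r1=0xef
[3] flags=1001 NE?T → r1=0xe2
[4] flags=1000 → (cmp)
[5] flags=1000 NE?T → r0=0x31
[6] flags=1000 CS?F → skip

VAL = 0xe2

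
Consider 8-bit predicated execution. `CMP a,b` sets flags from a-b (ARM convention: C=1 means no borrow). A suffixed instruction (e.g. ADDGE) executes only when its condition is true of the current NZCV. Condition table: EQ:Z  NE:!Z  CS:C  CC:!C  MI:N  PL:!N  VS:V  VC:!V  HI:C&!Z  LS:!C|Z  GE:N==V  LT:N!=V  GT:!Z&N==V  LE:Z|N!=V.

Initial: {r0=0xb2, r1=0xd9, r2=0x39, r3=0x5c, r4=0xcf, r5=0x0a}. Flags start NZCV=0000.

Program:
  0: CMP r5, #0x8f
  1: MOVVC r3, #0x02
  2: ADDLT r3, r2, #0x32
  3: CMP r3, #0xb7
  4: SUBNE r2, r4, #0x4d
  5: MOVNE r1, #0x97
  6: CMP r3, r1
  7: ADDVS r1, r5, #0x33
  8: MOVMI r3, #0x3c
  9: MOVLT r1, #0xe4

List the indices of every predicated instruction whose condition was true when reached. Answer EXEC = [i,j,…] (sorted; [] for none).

0: ✓ CMP  NZCV=0000
1: ✓ MOVVC  r3←0x02
2: · ADDLT
3: ✓ CMP  NZCV=0000
4: ✓ SUBNE  r2←0x82
5: ✓ MOVNE  r1←0x97
6: ✓ CMP  NZCV=0000
7: · ADDVS
8: · MOVMI
9: · MOVLT

EXEC = [1,4,5]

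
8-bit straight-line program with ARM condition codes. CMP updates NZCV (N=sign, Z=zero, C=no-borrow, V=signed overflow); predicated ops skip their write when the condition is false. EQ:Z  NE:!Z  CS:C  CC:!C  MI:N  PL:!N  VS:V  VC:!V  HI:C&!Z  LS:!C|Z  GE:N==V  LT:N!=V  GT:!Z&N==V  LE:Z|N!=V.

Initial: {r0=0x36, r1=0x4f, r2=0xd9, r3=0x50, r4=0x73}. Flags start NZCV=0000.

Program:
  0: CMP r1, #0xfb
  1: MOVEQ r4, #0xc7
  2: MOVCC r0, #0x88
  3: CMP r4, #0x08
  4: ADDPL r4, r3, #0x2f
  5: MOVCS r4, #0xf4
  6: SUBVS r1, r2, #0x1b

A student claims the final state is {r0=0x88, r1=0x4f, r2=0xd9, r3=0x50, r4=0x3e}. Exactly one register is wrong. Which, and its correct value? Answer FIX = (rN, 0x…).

FIX = (r4, 0xf4)

0: ✓ CMP  NZCV=0000
1: · MOVEQ
2: ✓ MOVCC  r0←0x88
3: ✓ CMP  NZCV=0010
4: ✓ ADDPL  r4←0x7f
5: ✓ MOVCS  r4←0xf4
6: · SUBVS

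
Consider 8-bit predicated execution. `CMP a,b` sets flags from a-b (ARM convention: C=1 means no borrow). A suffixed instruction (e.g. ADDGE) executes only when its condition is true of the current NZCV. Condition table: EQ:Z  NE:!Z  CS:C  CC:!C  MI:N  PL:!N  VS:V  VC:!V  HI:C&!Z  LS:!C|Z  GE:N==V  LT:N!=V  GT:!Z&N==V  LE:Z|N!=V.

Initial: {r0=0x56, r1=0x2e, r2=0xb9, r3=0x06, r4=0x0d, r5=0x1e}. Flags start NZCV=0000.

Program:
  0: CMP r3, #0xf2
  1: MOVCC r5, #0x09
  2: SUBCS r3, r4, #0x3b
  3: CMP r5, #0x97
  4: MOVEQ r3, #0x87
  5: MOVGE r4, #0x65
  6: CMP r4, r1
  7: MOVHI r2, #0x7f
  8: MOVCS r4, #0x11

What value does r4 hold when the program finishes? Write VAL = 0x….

VAL = 0x11

0: ✓ CMP  NZCV=0000
1: ✓ MOVCC  r5←0x09
2: · SUBCS
3: ✓ CMP  NZCV=0000
4: · MOVEQ
5: ✓ MOVGE  r4←0x65
6: ✓ CMP  NZCV=0010
7: ✓ MOVHI  r2←0x7f
8: ✓ MOVCS  r4←0x11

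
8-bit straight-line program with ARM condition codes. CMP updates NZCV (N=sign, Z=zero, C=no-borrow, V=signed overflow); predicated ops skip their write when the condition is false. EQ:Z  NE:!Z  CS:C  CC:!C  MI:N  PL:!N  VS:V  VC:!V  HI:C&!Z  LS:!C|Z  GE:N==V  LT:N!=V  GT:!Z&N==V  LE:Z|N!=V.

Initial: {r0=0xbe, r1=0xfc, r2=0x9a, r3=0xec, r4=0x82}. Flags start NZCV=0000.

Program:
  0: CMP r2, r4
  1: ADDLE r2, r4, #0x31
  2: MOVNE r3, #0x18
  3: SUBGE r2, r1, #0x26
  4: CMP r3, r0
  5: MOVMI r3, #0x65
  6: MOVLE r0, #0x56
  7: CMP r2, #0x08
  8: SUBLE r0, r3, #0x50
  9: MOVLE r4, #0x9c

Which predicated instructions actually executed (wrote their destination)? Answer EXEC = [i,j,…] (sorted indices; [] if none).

0: ✓ CMP  NZCV=0010
1: · ADDLE
2: ✓ MOVNE  r3←0x18
3: ✓ SUBGE  r2←0xd6
4: ✓ CMP  NZCV=0000
5: · MOVMI
6: · MOVLE
7: ✓ CMP  NZCV=1010
8: ✓ SUBLE  r0←0xc8
9: ✓ MOVLE  r4←0x9c

EXEC = [2,3,8,9]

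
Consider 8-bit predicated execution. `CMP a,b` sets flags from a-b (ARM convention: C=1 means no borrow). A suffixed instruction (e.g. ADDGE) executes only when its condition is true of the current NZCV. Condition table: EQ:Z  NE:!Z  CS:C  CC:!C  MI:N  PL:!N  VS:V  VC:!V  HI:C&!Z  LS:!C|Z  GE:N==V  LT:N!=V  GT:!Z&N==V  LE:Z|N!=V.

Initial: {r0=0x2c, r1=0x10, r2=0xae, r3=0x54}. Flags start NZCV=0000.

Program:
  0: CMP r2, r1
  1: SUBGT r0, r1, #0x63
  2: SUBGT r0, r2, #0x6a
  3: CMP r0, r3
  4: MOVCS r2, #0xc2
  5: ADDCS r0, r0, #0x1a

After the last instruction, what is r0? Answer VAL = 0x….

[0] flags=1010 → (cmp)
[1] flags=1010 GT?F → skip
[2] flags=1010 GT?F → skip
[3] flags=1000 → (cmp)
[4] flags=1000 CS?F → skip
[5] flags=1000 CS?F → skip

VAL = 0x2c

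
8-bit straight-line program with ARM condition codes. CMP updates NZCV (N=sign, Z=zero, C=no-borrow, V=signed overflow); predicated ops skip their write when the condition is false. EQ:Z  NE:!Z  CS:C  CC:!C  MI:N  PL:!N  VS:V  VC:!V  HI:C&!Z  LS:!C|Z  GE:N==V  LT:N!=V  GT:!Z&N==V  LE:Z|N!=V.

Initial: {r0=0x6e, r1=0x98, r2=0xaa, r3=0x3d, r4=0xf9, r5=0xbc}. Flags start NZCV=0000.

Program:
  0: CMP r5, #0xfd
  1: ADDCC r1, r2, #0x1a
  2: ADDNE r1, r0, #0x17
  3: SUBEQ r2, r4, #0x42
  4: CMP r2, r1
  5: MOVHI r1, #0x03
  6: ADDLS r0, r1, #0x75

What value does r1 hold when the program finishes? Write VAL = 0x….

0: ✓ CMP  NZCV=1000
1: ✓ ADDCC  r1←0xc4
2: ✓ ADDNE  r1←0x85
3: · SUBEQ
4: ✓ CMP  NZCV=0010
5: ✓ MOVHI  r1←0x03
6: · ADDLS

VAL = 0x03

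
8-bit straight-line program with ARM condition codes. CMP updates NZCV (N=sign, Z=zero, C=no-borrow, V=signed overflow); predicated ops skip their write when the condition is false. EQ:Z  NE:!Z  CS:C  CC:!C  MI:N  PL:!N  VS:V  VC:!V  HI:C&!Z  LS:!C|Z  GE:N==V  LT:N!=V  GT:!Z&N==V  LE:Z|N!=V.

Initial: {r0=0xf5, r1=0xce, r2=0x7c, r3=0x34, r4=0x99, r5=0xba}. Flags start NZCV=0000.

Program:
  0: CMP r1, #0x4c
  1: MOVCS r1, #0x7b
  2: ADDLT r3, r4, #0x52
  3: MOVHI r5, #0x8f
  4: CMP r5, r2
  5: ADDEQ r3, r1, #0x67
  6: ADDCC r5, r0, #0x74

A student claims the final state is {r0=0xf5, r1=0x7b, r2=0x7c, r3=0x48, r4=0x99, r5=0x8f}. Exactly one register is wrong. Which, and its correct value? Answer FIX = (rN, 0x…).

[0] flags=1010 → (cmp)
[1] flags=1010 CS?T → r1=0x7b
[2] flags=1010 LT?T → r3=0xeb
[3] flags=1010 HI?T → r5=0x8f
[4] flags=0011 → (cmp)
[5] flags=0011 EQ?F → skip
[6] flags=0011 CC?F → skip

FIX = (r3, 0xeb)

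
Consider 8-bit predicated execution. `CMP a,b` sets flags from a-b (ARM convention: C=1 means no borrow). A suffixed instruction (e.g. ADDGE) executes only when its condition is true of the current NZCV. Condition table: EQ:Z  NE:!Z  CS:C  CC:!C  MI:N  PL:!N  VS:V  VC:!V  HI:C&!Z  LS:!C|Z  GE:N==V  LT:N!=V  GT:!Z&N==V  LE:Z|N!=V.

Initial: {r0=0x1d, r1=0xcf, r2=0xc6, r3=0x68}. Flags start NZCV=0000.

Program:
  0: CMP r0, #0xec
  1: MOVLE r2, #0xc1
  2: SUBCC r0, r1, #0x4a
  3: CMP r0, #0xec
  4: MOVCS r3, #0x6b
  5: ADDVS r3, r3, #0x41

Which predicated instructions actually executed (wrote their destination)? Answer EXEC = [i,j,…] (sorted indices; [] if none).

[0] flags=0000 → (cmp)
[1] flags=0000 LE?F → skip
[2] flags=0000 CC?T → r0=0x85
[3] flags=1000 → (cmp)
[4] flags=1000 CS?F → skip
[5] flags=1000 VS?F → skip

EXEC = [2]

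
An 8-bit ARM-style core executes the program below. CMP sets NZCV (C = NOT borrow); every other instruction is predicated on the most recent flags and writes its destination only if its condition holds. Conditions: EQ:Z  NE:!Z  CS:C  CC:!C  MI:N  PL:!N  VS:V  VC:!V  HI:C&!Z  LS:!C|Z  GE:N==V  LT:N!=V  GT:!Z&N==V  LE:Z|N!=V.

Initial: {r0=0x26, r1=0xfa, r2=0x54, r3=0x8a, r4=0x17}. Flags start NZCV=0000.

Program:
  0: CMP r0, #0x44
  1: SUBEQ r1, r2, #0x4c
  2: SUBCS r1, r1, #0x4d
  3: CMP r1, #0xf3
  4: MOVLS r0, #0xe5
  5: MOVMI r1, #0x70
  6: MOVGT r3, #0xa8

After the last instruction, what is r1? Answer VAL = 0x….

VAL = 0xfa

[0] flags=1000 → (cmp)
[1] flags=1000 EQ?F → skip
[2] flags=1000 CS?F → skip
[3] flags=0010 → (cmp)
[4] flags=0010 LS?F → skip
[5] flags=0010 MI?F → skip
[6] flags=0010 GT?T → r3=0xa8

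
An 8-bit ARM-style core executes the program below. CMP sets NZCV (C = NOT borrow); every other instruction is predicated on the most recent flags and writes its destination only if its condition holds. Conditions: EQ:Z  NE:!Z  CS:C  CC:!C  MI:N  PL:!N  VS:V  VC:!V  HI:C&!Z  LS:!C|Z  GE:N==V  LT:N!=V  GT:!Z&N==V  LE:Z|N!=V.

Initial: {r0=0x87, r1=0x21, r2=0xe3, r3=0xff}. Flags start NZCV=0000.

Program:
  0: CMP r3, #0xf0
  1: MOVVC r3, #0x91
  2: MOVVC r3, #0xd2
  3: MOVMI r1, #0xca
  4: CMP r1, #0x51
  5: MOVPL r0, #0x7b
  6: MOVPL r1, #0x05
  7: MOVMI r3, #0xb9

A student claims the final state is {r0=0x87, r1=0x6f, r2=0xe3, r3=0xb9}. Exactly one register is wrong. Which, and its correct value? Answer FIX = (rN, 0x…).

FIX = (r1, 0x21)

[0] flags=0010 → (cmp)
[1] flags=0010 VC?T → r3=0x91
[2] flags=0010 VC?T → r3=0xd2
[3] flags=0010 MI?F → skip
[4] flags=1000 → (cmp)
[5] flags=1000 PL?F → skip
[6] flags=1000 PL?F → skip
[7] flags=1000 MI?T → r3=0xb9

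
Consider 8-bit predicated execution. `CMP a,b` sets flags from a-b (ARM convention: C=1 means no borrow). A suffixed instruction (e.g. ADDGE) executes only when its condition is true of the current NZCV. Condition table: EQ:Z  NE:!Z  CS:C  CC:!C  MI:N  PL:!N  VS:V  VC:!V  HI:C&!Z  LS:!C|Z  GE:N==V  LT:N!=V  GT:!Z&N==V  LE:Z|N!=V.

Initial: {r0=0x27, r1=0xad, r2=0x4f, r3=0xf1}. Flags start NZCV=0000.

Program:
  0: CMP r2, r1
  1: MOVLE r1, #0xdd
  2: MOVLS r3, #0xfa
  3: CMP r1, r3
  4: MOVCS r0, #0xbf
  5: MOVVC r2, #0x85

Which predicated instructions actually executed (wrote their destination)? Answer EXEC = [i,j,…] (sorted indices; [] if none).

EXEC = [2,5]

0: ✓ CMP  NZCV=1001
1: · MOVLE
2: ✓ MOVLS  r3←0xfa
3: ✓ CMP  NZCV=1000
4: · MOVCS
5: ✓ MOVVC  r2←0x85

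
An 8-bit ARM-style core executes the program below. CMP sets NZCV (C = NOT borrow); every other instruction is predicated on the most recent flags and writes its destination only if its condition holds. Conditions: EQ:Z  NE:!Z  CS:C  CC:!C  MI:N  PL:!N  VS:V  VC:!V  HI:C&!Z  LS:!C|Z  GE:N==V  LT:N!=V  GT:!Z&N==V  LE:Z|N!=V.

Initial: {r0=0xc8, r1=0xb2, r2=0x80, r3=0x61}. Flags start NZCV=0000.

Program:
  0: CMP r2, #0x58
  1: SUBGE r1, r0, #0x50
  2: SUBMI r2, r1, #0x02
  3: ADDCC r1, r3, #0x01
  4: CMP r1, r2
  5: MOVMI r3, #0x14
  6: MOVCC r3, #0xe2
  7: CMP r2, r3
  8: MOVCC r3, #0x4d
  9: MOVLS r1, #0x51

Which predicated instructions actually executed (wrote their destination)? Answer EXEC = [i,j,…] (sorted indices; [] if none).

EXEC = []

0: ✓ CMP  NZCV=0011
1: · SUBGE
2: · SUBMI
3: · ADDCC
4: ✓ CMP  NZCV=0010
5: · MOVMI
6: · MOVCC
7: ✓ CMP  NZCV=0011
8: · MOVCC
9: · MOVLS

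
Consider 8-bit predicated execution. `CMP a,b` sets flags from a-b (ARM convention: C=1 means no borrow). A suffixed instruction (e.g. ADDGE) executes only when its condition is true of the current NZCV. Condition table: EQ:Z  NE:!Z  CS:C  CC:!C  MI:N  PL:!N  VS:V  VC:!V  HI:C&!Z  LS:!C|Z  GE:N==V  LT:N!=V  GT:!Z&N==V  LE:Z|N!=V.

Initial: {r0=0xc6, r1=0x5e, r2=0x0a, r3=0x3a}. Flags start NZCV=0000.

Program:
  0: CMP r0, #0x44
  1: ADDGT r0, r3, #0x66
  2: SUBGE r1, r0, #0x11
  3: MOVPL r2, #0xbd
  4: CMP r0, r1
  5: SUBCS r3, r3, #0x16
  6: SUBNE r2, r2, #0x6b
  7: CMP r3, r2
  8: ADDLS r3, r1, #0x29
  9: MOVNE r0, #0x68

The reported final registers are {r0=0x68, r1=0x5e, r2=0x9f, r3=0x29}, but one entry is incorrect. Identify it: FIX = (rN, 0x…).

[0] flags=1010 → (cmp)
[1] flags=1010 GT?F → skip
[2] flags=1010 GE?F → skip
[3] flags=1010 PL?F → skip
[4] flags=0011 → (cmp)
[5] flags=0011 CS?T → r3=0x24
[6] flags=0011 NE?T → r2=0x9f
[7] flags=1001 → (cmp)
[8] flags=1001 LS?T → r3=0x87
[9] flags=1001 NE?T → r0=0x68

FIX = (r3, 0x87)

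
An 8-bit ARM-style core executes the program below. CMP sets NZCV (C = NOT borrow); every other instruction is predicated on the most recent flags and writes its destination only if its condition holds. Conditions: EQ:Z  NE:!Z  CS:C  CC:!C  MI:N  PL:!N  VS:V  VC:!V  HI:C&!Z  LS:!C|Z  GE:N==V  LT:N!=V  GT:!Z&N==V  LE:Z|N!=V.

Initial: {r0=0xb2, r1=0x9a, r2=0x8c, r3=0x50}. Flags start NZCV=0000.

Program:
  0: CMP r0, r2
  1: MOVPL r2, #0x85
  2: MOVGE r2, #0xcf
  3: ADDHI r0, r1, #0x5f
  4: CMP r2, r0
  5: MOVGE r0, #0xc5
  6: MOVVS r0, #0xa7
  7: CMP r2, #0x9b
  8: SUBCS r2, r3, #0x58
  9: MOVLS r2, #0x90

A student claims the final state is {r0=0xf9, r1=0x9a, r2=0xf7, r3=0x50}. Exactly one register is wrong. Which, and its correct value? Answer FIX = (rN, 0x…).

0: ✓ CMP  NZCV=0010
1: ✓ MOVPL  r2←0x85
2: ✓ MOVGE  r2←0xcf
3: ✓ ADDHI  r0←0xf9
4: ✓ CMP  NZCV=1000
5: · MOVGE
6: · MOVVS
7: ✓ CMP  NZCV=0010
8: ✓ SUBCS  r2←0xf8
9: · MOVLS

FIX = (r2, 0xf8)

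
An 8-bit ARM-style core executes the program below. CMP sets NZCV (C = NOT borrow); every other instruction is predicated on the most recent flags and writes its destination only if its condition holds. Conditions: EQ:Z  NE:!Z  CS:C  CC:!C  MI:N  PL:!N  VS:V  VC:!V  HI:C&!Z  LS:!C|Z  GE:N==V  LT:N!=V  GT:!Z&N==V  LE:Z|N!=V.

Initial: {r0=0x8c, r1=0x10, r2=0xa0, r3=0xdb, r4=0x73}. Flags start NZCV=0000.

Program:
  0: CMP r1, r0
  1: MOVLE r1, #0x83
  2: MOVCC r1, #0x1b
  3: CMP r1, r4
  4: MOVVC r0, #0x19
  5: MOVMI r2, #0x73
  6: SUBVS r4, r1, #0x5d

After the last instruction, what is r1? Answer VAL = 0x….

VAL = 0x1b

[0] flags=1001 → (cmp)
[1] flags=1001 LE?F → skip
[2] flags=1001 CC?T → r1=0x1b
[3] flags=1000 → (cmp)
[4] flags=1000 VC?T → r0=0x19
[5] flags=1000 MI?T → r2=0x73
[6] flags=1000 VS?F → skip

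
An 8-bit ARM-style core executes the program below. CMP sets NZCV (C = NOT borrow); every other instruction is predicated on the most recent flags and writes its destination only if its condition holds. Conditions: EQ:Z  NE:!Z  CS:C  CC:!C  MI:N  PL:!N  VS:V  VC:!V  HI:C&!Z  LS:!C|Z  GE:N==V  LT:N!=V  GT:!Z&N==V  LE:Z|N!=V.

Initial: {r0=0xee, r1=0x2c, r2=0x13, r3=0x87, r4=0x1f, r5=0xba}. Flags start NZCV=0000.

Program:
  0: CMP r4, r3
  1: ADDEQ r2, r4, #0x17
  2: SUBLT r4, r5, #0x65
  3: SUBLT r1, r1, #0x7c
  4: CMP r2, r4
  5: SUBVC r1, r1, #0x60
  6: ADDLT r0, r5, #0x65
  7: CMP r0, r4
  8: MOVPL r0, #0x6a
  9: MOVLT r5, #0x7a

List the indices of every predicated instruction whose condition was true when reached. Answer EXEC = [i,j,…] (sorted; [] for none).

EXEC = [5,6,8]

[0] flags=1001 → (cmp)
[1] flags=1001 EQ?F → skip
[2] flags=1001 LT?F → skip
[3] flags=1001 LT?F → skip
[4] flags=1000 → (cmp)
[5] flags=1000 VC?T → r1=0xcc
[6] flags=1000 LT?T → r0=0x1f
[7] flags=0110 → (cmp)
[8] flags=0110 PL?T → r0=0x6a
[9] flags=0110 LT?F → skip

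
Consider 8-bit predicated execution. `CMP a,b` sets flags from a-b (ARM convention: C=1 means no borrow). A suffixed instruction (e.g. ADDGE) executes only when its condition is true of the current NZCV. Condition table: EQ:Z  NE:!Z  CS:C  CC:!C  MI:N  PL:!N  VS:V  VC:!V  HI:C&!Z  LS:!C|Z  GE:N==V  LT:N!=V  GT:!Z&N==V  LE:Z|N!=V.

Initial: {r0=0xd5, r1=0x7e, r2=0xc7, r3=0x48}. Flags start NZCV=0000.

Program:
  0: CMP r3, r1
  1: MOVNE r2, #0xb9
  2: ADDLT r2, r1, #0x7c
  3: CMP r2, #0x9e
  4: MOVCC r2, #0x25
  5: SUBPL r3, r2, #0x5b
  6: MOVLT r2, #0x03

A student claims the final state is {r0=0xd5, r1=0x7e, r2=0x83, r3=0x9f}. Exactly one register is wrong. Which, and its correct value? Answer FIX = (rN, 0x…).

FIX = (r2, 0xfa)

0: ✓ CMP  NZCV=1000
1: ✓ MOVNE  r2←0xb9
2: ✓ ADDLT  r2←0xfa
3: ✓ CMP  NZCV=0010
4: · MOVCC
5: ✓ SUBPL  r3←0x9f
6: · MOVLT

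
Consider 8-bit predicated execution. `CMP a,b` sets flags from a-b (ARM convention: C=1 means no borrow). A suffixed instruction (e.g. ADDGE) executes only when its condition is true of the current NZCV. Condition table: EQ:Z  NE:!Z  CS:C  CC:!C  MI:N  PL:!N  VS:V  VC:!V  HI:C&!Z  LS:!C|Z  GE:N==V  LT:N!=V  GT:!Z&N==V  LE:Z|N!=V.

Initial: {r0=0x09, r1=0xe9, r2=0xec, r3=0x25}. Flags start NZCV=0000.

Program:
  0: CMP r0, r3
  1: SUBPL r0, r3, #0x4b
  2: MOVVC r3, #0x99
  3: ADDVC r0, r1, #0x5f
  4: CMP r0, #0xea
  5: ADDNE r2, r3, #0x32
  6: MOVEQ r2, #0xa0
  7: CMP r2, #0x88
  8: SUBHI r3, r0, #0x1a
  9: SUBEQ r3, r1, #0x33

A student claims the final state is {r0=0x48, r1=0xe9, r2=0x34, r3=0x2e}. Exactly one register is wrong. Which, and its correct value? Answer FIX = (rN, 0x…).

[0] flags=1000 → (cmp)
[1] flags=1000 PL?F → skip
[2] flags=1000 VC?T → r3=0x99
[3] flags=1000 VC?T → r0=0x48
[4] flags=0000 → (cmp)
[5] flags=0000 NE?T → r2=0xcb
[6] flags=0000 EQ?F → skip
[7] flags=0010 → (cmp)
[8] flags=0010 HI?T → r3=0x2e
[9] flags=0010 EQ?F → skip

FIX = (r2, 0xcb)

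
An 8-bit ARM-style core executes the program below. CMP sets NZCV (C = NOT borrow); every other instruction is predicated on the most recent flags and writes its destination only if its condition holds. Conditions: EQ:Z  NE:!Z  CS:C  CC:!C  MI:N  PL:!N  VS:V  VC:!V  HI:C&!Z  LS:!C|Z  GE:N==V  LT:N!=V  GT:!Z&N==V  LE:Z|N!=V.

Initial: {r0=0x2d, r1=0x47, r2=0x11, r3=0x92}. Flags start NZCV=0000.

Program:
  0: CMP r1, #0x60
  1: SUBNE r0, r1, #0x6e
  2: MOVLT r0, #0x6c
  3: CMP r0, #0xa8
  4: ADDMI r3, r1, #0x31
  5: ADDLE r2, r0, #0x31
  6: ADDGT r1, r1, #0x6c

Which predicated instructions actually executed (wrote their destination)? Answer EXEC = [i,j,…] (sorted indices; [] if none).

EXEC = [1,2,4,6]

[0] flags=1000 → (cmp)
[1] flags=1000 NE?T → r0=0xd9
[2] flags=1000 LT?T → r0=0x6c
[3] flags=1001 → (cmp)
[4] flags=1001 MI?T → r3=0x78
[5] flags=1001 LE?F → skip
[6] flags=1001 GT?T → r1=0xb3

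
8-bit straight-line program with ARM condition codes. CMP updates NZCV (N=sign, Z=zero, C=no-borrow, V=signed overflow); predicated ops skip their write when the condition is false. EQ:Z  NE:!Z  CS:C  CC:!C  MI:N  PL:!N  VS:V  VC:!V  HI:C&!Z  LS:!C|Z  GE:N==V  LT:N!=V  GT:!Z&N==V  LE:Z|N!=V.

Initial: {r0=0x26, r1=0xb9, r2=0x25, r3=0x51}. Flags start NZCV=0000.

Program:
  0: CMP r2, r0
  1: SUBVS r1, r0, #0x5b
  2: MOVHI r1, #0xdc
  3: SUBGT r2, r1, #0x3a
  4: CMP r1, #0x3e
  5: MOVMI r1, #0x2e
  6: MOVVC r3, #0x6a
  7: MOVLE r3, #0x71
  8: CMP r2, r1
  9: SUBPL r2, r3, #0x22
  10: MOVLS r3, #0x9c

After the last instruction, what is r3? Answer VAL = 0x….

VAL = 0x9c

0: ✓ CMP  NZCV=1000
1: · SUBVS
2: · MOVHI
3: · SUBGT
4: ✓ CMP  NZCV=0011
5: · MOVMI
6: · MOVVC
7: ✓ MOVLE  r3←0x71
8: ✓ CMP  NZCV=0000
9: ✓ SUBPL  r2←0x4f
10: ✓ MOVLS  r3←0x9c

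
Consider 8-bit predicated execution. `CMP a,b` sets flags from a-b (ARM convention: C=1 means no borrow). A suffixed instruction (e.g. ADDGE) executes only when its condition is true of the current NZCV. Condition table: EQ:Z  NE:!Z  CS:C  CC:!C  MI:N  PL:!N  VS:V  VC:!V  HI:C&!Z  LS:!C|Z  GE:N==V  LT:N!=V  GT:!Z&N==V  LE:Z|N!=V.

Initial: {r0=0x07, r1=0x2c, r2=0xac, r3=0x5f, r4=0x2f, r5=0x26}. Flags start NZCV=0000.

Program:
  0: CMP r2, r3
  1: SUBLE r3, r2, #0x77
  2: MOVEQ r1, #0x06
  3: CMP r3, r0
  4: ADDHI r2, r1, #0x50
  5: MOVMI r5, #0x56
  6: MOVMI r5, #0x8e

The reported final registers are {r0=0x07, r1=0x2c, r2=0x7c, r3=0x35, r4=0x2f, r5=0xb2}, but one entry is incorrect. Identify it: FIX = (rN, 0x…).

0: ✓ CMP  NZCV=0011
1: ✓ SUBLE  r3←0x35
2: · MOVEQ
3: ✓ CMP  NZCV=0010
4: ✓ ADDHI  r2←0x7c
5: · MOVMI
6: · MOVMI

FIX = (r5, 0x26)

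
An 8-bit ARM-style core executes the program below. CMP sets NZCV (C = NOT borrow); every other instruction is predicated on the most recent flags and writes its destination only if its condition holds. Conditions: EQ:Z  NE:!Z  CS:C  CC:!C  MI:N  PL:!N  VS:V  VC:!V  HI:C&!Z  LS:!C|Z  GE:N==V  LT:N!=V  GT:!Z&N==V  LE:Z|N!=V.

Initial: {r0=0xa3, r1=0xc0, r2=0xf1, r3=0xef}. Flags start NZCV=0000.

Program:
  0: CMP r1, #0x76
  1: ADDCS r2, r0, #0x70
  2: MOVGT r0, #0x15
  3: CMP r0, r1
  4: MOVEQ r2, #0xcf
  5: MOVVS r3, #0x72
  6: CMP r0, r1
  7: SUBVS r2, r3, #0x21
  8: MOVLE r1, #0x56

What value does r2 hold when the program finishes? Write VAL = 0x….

0: ✓ CMP  NZCV=0011
1: ✓ ADDCS  r2←0x13
2: · MOVGT
3: ✓ CMP  NZCV=1000
4: · MOVEQ
5: · MOVVS
6: ✓ CMP  NZCV=1000
7: · SUBVS
8: ✓ MOVLE  r1←0x56

VAL = 0x13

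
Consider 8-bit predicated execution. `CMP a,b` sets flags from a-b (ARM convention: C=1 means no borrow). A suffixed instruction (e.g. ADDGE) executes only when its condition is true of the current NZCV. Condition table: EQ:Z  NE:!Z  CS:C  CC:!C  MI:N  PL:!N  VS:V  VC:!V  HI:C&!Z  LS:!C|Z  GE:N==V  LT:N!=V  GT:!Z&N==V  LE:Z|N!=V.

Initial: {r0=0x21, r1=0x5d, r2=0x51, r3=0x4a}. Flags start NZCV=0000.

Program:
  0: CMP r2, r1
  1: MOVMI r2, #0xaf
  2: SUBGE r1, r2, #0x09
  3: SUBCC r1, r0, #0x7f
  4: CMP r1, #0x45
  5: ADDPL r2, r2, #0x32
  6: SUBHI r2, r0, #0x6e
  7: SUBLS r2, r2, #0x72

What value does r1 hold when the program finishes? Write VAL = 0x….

VAL = 0xa2

0: ✓ CMP  NZCV=1000
1: ✓ MOVMI  r2←0xaf
2: · SUBGE
3: ✓ SUBCC  r1←0xa2
4: ✓ CMP  NZCV=0011
5: ✓ ADDPL  r2←0xe1
6: ✓ SUBHI  r2←0xb3
7: · SUBLS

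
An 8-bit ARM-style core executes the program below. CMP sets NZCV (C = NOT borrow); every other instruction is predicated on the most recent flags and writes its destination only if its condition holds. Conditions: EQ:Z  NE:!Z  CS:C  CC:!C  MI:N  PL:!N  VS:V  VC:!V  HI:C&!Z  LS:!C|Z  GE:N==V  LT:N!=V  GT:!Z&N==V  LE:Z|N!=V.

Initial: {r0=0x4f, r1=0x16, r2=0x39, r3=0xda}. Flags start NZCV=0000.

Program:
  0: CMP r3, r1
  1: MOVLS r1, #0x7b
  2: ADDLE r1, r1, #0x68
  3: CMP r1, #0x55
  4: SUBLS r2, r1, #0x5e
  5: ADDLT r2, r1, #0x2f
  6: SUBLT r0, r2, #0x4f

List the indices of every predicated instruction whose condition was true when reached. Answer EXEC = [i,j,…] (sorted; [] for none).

EXEC = [2]

0: ✓ CMP  NZCV=1010
1: · MOVLS
2: ✓ ADDLE  r1←0x7e
3: ✓ CMP  NZCV=0010
4: · SUBLS
5: · ADDLT
6: · SUBLT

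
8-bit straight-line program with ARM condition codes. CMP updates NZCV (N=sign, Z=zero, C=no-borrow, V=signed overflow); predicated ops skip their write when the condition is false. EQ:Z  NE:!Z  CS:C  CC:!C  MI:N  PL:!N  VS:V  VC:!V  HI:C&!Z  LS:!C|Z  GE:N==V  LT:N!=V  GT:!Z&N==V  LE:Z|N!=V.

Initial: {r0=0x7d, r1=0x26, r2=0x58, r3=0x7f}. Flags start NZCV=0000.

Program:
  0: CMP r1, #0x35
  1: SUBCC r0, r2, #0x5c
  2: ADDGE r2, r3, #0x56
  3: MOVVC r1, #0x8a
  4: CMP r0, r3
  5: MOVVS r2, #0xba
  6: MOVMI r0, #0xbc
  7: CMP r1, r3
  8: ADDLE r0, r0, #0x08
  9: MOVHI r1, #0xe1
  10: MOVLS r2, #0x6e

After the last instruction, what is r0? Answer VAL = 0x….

VAL = 0x04

0: ✓ CMP  NZCV=1000
1: ✓ SUBCC  r0←0xfc
2: · ADDGE
3: ✓ MOVVC  r1←0x8a
4: ✓ CMP  NZCV=0011
5: ✓ MOVVS  r2←0xba
6: · MOVMI
7: ✓ CMP  NZCV=0011
8: ✓ ADDLE  r0←0x04
9: ✓ MOVHI  r1←0xe1
10: · MOVLS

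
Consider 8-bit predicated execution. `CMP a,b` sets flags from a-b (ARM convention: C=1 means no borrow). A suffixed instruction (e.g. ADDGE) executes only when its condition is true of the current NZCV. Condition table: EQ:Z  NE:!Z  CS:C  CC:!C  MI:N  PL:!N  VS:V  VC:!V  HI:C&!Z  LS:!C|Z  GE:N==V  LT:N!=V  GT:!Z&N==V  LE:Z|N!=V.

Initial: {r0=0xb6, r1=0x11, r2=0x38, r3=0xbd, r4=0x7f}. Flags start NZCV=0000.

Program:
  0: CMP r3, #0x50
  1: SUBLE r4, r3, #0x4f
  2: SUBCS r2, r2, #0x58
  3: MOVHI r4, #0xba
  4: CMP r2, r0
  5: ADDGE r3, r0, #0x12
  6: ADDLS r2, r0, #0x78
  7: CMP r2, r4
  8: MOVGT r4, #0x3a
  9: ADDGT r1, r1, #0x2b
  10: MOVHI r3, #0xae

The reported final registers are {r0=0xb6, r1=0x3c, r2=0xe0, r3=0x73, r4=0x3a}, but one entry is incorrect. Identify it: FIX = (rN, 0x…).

[0] flags=0011 → (cmp)
[1] flags=0011 LE?T → r4=0x6e
[2] flags=0011 CS?T → r2=0xe0
[3] flags=0011 HI?T → r4=0xba
[4] flags=0010 → (cmp)
[5] flags=0010 GE?T → r3=0xc8
[6] flags=0010 LS?F → skip
[7] flags=0010 → (cmp)
[8] flags=0010 GT?T → r4=0x3a
[9] flags=0010 GT?T → r1=0x3c
[10] flags=0010 HI?T → r3=0xae

FIX = (r3, 0xae)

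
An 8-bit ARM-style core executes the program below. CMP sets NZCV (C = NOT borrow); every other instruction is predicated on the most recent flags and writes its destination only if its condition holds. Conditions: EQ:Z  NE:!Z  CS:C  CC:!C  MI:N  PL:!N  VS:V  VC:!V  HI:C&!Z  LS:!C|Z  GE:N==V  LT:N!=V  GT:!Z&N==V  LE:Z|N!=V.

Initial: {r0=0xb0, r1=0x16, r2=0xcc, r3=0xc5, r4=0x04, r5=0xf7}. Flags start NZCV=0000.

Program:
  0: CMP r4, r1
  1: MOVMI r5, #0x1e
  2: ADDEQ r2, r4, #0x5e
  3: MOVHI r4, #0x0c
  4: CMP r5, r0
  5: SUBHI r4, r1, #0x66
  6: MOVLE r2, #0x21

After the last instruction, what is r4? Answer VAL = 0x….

VAL = 0x04

0: ✓ CMP  NZCV=1000
1: ✓ MOVMI  r5←0x1e
2: · ADDEQ
3: · MOVHI
4: ✓ CMP  NZCV=0000
5: · SUBHI
6: · MOVLE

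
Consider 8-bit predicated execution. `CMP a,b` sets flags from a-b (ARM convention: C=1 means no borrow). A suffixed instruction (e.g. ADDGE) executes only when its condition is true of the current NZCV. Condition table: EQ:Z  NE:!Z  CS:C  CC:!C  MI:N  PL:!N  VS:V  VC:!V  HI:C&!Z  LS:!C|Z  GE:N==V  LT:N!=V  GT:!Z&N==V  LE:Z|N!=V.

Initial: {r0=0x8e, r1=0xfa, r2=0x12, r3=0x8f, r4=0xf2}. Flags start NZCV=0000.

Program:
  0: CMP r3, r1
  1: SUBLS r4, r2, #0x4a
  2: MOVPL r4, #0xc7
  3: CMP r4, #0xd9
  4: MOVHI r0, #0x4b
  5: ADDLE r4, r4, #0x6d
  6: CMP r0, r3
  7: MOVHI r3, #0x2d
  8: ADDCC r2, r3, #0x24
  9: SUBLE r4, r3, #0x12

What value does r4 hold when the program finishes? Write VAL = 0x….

[0] flags=1000 → (cmp)
[1] flags=1000 LS?T → r4=0xc8
[2] flags=1000 PL?F → skip
[3] flags=1000 → (cmp)
[4] flags=1000 HI?F → skip
[5] flags=1000 LE?T → r4=0x35
[6] flags=1000 → (cmp)
[7] flags=1000 HI?F → skip
[8] flags=1000 CC?T → r2=0xb3
[9] flags=1000 LE?T → r4=0x7d

VAL = 0x7d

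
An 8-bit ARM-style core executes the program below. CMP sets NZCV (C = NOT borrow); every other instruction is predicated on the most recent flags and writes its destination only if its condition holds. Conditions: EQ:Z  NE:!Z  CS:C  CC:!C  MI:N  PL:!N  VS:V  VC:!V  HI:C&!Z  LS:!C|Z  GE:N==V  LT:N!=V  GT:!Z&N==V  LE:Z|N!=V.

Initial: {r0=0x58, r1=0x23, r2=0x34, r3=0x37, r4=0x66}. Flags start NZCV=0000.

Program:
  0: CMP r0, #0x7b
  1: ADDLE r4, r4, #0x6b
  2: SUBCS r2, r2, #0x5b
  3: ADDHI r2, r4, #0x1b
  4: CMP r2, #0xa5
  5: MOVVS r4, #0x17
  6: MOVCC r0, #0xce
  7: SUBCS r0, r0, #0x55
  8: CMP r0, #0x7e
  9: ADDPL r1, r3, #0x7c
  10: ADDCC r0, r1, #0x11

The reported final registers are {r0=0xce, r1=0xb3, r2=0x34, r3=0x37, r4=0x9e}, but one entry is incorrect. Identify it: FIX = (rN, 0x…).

FIX = (r4, 0x17)

0: ✓ CMP  NZCV=1000
1: ✓ ADDLE  r4←0xd1
2: · SUBCS
3: · ADDHI
4: ✓ CMP  NZCV=1001
5: ✓ MOVVS  r4←0x17
6: ✓ MOVCC  r0←0xce
7: · SUBCS
8: ✓ CMP  NZCV=0011
9: ✓ ADDPL  r1←0xb3
10: · ADDCC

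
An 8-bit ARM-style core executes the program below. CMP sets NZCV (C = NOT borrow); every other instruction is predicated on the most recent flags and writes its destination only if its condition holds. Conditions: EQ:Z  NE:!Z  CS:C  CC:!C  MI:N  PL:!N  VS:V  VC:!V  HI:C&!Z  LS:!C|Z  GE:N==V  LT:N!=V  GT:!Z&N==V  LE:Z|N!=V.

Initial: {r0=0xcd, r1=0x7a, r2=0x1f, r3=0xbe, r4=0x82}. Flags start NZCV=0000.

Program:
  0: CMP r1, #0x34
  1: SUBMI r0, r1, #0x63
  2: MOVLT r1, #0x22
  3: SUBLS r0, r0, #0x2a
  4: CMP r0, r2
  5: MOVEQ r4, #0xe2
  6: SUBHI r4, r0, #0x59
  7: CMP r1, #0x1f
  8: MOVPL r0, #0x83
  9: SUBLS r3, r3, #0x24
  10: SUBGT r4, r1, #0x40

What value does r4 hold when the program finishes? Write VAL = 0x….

VAL = 0x3a

0: ✓ CMP  NZCV=0010
1: · SUBMI
2: · MOVLT
3: · SUBLS
4: ✓ CMP  NZCV=1010
5: · MOVEQ
6: ✓ SUBHI  r4←0x74
7: ✓ CMP  NZCV=0010
8: ✓ MOVPL  r0←0x83
9: · SUBLS
10: ✓ SUBGT  r4←0x3a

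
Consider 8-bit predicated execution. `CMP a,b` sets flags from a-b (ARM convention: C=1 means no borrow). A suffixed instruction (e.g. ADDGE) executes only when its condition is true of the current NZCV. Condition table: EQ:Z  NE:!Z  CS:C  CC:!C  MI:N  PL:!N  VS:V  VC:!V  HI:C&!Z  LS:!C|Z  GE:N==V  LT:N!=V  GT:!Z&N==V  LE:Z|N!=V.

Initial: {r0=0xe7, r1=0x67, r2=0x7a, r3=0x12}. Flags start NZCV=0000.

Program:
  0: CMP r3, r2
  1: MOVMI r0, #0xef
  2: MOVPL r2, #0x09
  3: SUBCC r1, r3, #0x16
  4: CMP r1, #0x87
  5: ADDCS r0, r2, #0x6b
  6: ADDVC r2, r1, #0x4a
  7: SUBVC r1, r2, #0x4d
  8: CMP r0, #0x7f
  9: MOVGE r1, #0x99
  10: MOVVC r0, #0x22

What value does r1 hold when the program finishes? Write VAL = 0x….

VAL = 0xf9

[0] flags=1000 → (cmp)
[1] flags=1000 MI?T → r0=0xef
[2] flags=1000 PL?F → skip
[3] flags=1000 CC?T → r1=0xfc
[4] flags=0010 → (cmp)
[5] flags=0010 CS?T → r0=0xe5
[6] flags=0010 VC?T → r2=0x46
[7] flags=0010 VC?T → r1=0xf9
[8] flags=0011 → (cmp)
[9] flags=0011 GE?F → skip
[10] flags=0011 VC?F → skip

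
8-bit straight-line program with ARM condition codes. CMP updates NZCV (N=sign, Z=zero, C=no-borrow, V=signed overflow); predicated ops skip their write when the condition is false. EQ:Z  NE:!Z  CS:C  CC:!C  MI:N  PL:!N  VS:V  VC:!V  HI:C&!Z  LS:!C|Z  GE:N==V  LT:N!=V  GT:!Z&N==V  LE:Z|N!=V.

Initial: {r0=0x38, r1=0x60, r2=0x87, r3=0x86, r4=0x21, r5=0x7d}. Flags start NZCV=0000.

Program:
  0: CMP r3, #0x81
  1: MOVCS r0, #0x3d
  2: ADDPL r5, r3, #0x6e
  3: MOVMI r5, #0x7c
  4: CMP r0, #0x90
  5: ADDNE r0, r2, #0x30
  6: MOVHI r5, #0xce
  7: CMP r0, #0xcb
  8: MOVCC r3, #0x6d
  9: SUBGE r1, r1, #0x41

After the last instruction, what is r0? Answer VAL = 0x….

VAL = 0xb7

[0] flags=0010 → (cmp)
[1] flags=0010 CS?T → r0=0x3d
[2] flags=0010 PL?T → r5=0xf4
[3] flags=0010 MI?F → skip
[4] flags=1001 → (cmp)
[5] flags=1001 NE?T → r0=0xb7
[6] flags=1001 HI?F → skip
[7] flags=1000 → (cmp)
[8] flags=1000 CC?T → r3=0x6d
[9] flags=1000 GE?F → skip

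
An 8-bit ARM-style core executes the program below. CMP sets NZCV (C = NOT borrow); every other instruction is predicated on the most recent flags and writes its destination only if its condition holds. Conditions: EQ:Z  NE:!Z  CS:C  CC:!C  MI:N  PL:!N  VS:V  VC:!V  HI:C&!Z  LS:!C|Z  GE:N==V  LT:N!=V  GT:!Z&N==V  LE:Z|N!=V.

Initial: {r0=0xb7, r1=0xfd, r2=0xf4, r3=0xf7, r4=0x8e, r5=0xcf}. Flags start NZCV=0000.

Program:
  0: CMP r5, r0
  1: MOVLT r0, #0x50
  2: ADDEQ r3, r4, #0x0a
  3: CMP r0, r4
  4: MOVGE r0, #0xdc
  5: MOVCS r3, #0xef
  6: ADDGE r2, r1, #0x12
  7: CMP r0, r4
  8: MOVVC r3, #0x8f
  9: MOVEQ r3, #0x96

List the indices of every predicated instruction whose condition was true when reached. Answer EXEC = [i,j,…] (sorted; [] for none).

[0] flags=0010 → (cmp)
[1] flags=0010 LT?F → skip
[2] flags=0010 EQ?F → skip
[3] flags=0010 → (cmp)
[4] flags=0010 GE?T → r0=0xdc
[5] flags=0010 CS?T → r3=0xef
[6] flags=0010 GE?T → r2=0x0f
[7] flags=0010 → (cmp)
[8] flags=0010 VC?T → r3=0x8f
[9] flags=0010 EQ?F → skip

EXEC = [4,5,6,8]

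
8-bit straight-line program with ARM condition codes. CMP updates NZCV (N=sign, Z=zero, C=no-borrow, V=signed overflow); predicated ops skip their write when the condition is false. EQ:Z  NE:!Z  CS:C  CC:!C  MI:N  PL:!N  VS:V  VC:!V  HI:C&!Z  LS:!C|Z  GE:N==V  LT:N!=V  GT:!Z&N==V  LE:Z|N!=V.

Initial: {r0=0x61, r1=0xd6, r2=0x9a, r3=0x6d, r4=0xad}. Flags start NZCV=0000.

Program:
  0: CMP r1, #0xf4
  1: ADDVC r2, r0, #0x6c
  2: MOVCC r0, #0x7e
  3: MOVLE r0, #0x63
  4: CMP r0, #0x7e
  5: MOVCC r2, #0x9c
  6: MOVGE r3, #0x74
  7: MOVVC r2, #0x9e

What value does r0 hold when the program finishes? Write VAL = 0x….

VAL = 0x63

[0] flags=1000 → (cmp)
[1] flags=1000 VC?T → r2=0xcd
[2] flags=1000 CC?T → r0=0x7e
[3] flags=1000 LE?T → r0=0x63
[4] flags=1000 → (cmp)
[5] flags=1000 CC?T → r2=0x9c
[6] flags=1000 GE?F → skip
[7] flags=1000 VC?T → r2=0x9e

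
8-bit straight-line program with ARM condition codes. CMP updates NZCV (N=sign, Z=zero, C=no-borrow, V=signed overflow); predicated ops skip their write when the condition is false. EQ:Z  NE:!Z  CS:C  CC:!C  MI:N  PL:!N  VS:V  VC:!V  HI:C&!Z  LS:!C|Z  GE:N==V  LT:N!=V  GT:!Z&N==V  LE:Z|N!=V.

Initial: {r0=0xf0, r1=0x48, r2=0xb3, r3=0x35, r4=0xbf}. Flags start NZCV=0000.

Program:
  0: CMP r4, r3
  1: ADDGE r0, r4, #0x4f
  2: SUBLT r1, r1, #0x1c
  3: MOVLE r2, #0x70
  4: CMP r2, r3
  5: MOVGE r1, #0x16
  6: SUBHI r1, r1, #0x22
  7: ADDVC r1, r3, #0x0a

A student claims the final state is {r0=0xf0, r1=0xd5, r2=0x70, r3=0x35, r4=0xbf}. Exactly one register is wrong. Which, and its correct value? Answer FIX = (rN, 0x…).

0: ✓ CMP  NZCV=1010
1: · ADDGE
2: ✓ SUBLT  r1←0x2c
3: ✓ MOVLE  r2←0x70
4: ✓ CMP  NZCV=0010
5: ✓ MOVGE  r1←0x16
6: ✓ SUBHI  r1←0xf4
7: ✓ ADDVC  r1←0x3f

FIX = (r1, 0x3f)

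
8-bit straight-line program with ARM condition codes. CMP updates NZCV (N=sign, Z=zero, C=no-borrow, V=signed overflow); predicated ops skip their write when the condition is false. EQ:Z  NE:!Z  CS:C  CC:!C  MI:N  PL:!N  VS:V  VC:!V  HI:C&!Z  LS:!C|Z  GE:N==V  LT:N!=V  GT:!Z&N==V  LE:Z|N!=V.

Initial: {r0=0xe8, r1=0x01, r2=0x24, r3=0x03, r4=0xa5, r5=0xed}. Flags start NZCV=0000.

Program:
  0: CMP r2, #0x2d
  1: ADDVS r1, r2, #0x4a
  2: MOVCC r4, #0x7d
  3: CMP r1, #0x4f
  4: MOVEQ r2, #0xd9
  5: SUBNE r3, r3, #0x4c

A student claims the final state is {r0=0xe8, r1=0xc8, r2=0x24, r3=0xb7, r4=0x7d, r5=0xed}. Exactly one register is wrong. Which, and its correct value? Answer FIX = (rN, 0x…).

0: ✓ CMP  NZCV=1000
1: · ADDVS
2: ✓ MOVCC  r4←0x7d
3: ✓ CMP  NZCV=1000
4: · MOVEQ
5: ✓ SUBNE  r3←0xb7

FIX = (r1, 0x01)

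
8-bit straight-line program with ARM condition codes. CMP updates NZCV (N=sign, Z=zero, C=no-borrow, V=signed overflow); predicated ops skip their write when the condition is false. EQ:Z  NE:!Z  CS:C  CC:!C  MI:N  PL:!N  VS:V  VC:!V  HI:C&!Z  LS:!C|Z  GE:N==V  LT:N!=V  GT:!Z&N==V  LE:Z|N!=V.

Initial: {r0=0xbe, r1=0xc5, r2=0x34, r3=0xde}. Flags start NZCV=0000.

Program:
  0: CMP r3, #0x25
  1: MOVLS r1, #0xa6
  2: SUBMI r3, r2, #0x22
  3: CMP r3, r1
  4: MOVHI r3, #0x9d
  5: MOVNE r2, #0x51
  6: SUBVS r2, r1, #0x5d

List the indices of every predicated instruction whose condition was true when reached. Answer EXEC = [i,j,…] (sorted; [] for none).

0: ✓ CMP  NZCV=1010
1: · MOVLS
2: ✓ SUBMI  r3←0x12
3: ✓ CMP  NZCV=0000
4: · MOVHI
5: ✓ MOVNE  r2←0x51
6: · SUBVS

EXEC = [2,5]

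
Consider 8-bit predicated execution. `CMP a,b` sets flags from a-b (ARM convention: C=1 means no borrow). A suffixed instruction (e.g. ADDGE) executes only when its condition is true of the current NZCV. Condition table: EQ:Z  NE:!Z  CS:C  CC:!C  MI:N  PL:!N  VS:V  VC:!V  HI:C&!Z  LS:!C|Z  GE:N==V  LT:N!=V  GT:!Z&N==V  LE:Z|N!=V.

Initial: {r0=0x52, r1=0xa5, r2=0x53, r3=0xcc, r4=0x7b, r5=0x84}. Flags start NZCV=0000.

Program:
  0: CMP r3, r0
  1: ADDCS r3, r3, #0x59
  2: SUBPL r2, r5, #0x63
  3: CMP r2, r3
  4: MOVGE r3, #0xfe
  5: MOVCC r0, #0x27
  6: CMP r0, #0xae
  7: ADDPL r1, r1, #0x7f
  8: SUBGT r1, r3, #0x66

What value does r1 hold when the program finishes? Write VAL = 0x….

VAL = 0xbf

[0] flags=0011 → (cmp)
[1] flags=0011 CS?T → r3=0x25
[2] flags=0011 PL?T → r2=0x21
[3] flags=1000 → (cmp)
[4] flags=1000 GE?F → skip
[5] flags=1000 CC?T → r0=0x27
[6] flags=0000 → (cmp)
[7] flags=0000 PL?T → r1=0x24
[8] flags=0000 GT?T → r1=0xbf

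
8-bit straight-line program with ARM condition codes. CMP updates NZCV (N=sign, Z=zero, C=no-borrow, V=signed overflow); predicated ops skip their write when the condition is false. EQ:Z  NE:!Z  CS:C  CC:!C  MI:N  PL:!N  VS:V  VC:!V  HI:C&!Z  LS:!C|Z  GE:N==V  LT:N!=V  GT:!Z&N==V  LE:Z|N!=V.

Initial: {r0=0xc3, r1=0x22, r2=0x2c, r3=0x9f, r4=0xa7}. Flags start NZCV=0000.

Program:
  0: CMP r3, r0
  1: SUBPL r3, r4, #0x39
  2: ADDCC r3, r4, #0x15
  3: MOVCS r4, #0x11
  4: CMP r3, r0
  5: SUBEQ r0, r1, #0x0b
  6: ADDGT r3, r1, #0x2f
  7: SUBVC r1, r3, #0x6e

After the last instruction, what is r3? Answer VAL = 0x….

[0] flags=1000 → (cmp)
[1] flags=1000 PL?F → skip
[2] flags=1000 CC?T → r3=0xbc
[3] flags=1000 CS?F → skip
[4] flags=1000 → (cmp)
[5] flags=1000 EQ?F → skip
[6] flags=1000 GT?F → skip
[7] flags=1000 VC?T → r1=0x4e

VAL = 0xbc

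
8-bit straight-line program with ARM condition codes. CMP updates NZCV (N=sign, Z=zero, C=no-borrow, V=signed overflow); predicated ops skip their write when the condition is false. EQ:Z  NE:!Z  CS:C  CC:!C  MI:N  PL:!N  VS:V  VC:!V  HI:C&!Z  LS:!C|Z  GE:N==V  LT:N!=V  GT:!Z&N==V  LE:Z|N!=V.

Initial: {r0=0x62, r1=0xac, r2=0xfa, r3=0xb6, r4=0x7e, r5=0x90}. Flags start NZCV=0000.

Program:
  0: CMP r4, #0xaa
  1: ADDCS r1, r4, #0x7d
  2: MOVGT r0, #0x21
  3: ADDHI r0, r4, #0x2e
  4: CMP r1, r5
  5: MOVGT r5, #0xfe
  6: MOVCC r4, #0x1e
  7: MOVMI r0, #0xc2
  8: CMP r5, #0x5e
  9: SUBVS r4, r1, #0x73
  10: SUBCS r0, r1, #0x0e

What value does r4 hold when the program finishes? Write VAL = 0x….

0: ✓ CMP  NZCV=1001
1: · ADDCS
2: ✓ MOVGT  r0←0x21
3: · ADDHI
4: ✓ CMP  NZCV=0010
5: ✓ MOVGT  r5←0xfe
6: · MOVCC
7: · MOVMI
8: ✓ CMP  NZCV=1010
9: · SUBVS
10: ✓ SUBCS  r0←0x9e

VAL = 0x7e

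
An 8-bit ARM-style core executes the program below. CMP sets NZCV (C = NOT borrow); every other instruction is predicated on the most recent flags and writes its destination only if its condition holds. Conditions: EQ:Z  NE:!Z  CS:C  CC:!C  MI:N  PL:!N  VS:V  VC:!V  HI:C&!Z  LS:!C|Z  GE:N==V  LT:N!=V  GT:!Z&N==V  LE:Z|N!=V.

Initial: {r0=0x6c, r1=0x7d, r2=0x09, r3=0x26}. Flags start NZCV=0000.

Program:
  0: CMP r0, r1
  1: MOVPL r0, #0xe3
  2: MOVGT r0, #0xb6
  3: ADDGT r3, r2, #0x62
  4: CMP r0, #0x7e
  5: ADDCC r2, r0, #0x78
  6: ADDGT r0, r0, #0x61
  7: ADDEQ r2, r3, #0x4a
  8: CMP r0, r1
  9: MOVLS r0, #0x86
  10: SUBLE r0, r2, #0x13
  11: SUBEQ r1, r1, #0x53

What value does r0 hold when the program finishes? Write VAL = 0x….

VAL = 0xd1

0: ✓ CMP  NZCV=1000
1: · MOVPL
2: · MOVGT
3: · ADDGT
4: ✓ CMP  NZCV=1000
5: ✓ ADDCC  r2←0xe4
6: · ADDGT
7: · ADDEQ
8: ✓ CMP  NZCV=1000
9: ✓ MOVLS  r0←0x86
10: ✓ SUBLE  r0←0xd1
11: · SUBEQ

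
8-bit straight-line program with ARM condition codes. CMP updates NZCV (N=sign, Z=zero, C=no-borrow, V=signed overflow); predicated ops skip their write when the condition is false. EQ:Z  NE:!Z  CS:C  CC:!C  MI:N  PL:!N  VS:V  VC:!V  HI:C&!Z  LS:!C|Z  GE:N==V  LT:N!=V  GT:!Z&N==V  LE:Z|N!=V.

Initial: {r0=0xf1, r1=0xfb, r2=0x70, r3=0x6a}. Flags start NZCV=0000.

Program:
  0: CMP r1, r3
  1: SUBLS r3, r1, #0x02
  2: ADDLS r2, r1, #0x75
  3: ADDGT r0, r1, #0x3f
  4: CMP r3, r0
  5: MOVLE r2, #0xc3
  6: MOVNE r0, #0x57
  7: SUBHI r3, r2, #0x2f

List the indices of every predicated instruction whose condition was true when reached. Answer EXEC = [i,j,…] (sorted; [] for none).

0: ✓ CMP  NZCV=1010
1: · SUBLS
2: · ADDLS
3: · ADDGT
4: ✓ CMP  NZCV=0000
5: · MOVLE
6: ✓ MOVNE  r0←0x57
7: · SUBHI

EXEC = [6]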